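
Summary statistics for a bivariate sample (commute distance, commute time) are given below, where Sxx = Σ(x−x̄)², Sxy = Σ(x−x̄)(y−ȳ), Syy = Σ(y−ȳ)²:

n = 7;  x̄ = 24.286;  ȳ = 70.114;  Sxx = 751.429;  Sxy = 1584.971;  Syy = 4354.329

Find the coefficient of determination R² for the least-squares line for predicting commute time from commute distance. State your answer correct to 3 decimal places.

0.768

R² = Sxy²/(Sxx·Syy) = (1584.971)²/(751.429·4354.329) = 0.767774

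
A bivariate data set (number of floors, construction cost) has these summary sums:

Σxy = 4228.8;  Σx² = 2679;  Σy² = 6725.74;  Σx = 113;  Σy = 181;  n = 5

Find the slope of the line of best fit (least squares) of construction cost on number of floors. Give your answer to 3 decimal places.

1.104

Sxx = Σx² − (Σx)²/n = 2679 − 2553.8 = 125.2
Sxy = Σxy − (Σx)(Σy)/n = 4228.8 − 4090.6 = 138.2
b = Sxy/Sxx = 138.2/125.2 = 1.103834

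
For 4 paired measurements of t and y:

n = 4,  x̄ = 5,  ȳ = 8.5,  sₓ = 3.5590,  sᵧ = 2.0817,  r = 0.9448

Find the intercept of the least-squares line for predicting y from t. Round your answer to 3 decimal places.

b = r · sᵧ/sₓ = 0.9448 · 2.0817/3.559 = 0.552624
a = ȳ − b·x̄ = 8.5 − 0.552624·5 = 5.736878

5.737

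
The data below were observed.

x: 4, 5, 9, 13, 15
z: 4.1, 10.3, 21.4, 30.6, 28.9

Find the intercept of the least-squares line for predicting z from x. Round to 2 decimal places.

n = 5, Σx = 46, Σy = 95.3, Σxy = 1091.8, Σx² = 516
Sxx = Σx² − (Σx)²/n = 516 − 423.2 = 92.8
Sxy = Σxy − (Σx)(Σy)/n = 1091.8 − 876.76 = 215.04
b = Sxy/Sxx = 215.04/92.8 = 2.317241
a = ȳ − b·x̄ = 19.06 − 2.317241·9.2 = -2.258621

-2.26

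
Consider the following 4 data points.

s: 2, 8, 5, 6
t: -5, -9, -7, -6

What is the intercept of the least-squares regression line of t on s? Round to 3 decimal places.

n = 4, Σx = 21, Σy = -27, Σxy = -153, Σx² = 129
Sxx = Σx² − (Σx)²/n = 129 − 110.25 = 18.75
Sxy = Σxy − (Σx)(Σy)/n = -153 − (-141.75) = -11.25
b = Sxy/Sxx = -11.25/18.75 = -0.6
a = ȳ − b·x̄ = -6.75 − (-0.6)·5.25 = -3.6

-3.600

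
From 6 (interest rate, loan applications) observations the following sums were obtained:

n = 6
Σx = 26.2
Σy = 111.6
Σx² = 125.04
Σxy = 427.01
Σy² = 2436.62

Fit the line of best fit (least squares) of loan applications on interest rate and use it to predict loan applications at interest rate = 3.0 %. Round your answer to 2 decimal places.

26.35

Sxx = Σx² − (Σx)²/n = 125.04 − 114.406667 = 10.633333
Sxy = Σxy − (Σx)(Σy)/n = 427.01 − 487.32 = -60.31
b = Sxy/Sxx = -60.31/10.633333 = -5.671787
a = ȳ − b·x̄ = 18.6 − (-5.671787)·4.366667 = 43.366803
ŷ(3.0) = a + b·3.0 = 43.366803 + (-5.671787)·3 = 26.351442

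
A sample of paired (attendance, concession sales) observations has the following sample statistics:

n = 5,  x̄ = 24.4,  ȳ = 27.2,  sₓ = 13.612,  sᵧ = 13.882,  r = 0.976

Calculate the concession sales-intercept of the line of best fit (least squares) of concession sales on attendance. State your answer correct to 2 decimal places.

b = r · sᵧ/sₓ = 0.976 · 13.882/13.612 = 0.995359
a = ȳ − b·x̄ = 27.2 − 0.995359·24.4 = 2.913231

2.91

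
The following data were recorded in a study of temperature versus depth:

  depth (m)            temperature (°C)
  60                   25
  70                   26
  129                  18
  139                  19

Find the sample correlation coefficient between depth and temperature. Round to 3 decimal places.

-0.959

n = 4, Σx = 398, Σy = 88, Σxy = 8283, Σx² = 44462, Σy² = 1986
Sxx = Σx² − (Σx)²/n = 44462 − 39601 = 4861
Sxy = Σxy − (Σx)(Σy)/n = 8283 − 8756 = -473
Syy = Σy² − (Σy)²/n = 1986 − 1936 = 50
r = Sxy/√(Sxx·Syy) = -473/√(243050) = -473/493.001014 = -0.959430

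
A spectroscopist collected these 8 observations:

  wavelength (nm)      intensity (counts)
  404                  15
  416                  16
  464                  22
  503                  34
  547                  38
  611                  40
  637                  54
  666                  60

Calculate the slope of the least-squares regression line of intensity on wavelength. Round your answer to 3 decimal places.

0.162

n = 8, Σx = 4248, Σy = 279, Σxy = 159610, Σx² = 2326432
Sxx = Σx² − (Σx)²/n = 2326432 − 2255688 = 70744
Sxy = Σxy − (Σx)(Σy)/n = 159610 − 148149 = 11461
b = Sxy/Sxx = 11461/70744 = 0.162007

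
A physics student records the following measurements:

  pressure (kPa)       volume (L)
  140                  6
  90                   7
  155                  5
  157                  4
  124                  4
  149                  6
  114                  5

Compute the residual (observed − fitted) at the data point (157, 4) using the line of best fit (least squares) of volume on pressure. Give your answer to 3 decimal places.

n = 7, Σx = 929, Σy = 37, Σxy = 4833, Σx² = 126947
Sxx = Σx² − (Σx)²/n = 126947 − 123291.571429 = 3655.428571
Sxy = Σxy − (Σx)(Σy)/n = 4833 − 4910.428571 = -77.428571
b = Sxy/Sxx = -77.428571/3655.428571 = -0.021182
a = ȳ − b·x̄ = 5.285714 − (-0.021182)·132.714286 = 8.096842
ŷ(157) = 8.096842 + (-0.021182)·157 = 4.771299
residual = y − ŷ = 4 − 4.771299 = -0.771299

-0.771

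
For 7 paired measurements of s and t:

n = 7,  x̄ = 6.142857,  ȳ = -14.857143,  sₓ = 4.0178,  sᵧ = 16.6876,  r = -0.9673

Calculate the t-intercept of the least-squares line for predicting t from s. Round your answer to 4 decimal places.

b = r · sᵧ/sₓ = -0.9673 · 16.6876/4.0178 = -4.017601
a = ȳ − b·x̄ = -14.857143 − (-4.017601)·6.142857 = 9.822403

9.8224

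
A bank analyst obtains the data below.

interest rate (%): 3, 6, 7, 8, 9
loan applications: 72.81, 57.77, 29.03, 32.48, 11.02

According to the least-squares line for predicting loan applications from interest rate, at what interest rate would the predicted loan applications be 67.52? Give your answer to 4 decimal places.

n = 5, Σx = 33, Σy = 203.11, Σxy = 1127.28, Σx² = 239
Sxx = Σx² − (Σx)²/n = 239 − 217.8 = 21.2
Sxy = Σxy − (Σx)(Σy)/n = 1127.28 − 1340.526 = -213.246
b = Sxy/Sxx = -213.246/21.2 = -10.058774
a = ȳ − b·x̄ = 40.622 − (-10.058774)·6.6 = 107.009906
Set a + b·x = 67.52: x = (67.52 − 107.009906) / (-10.058774) = 3.925917

3.9259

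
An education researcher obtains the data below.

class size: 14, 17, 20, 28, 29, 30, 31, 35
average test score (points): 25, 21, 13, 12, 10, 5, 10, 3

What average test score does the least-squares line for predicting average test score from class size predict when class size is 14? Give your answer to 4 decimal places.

n = 8, Σx = 204, Σy = 99, Σxy = 2158, Σx² = 5596
Sxx = Σx² − (Σx)²/n = 5596 − 5202 = 394
Sxy = Σxy − (Σx)(Σy)/n = 2158 − 2524.5 = -366.5
b = Sxy/Sxx = -366.5/394 = -0.930203
a = ȳ − b·x̄ = 12.375 − (-0.930203)·25.5 = 36.095178
ŷ(14) = a + b·14 = 36.095178 + (-0.930203)·14 = 23.072335

23.0723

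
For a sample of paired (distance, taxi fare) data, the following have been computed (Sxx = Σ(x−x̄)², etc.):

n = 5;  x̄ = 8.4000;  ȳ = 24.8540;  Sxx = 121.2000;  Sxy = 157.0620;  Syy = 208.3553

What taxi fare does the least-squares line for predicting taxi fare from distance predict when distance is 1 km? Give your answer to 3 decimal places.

15.264

b = Sxy/Sxx = 157.062/121.2 = 1.295891
a = ȳ − b·x̄ = 24.854 − 1.295891·8.4 = 13.968515
ŷ(1) = a + b·1 = 13.968515 + 1.295891·1 = 15.264406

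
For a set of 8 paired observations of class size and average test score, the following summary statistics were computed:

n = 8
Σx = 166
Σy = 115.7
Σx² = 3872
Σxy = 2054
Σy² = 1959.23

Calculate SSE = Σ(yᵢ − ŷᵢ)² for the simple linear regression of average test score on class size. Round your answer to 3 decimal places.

4.625

Sxx = Σx² − (Σx)²/n = 3872 − 3444.5 = 427.5
Sxy = Σxy − (Σx)(Σy)/n = 2054 − 2400.775 = -346.775
Syy = Σy² − (Σy)²/n = 1959.23 − 1673.31125 = 285.91875
b = Sxy/Sxx = -346.775/427.5 = -0.811170
SSE = Syy − b·Sxy = 285.91875 − (-0.811170)·(-346.775) = 4.625415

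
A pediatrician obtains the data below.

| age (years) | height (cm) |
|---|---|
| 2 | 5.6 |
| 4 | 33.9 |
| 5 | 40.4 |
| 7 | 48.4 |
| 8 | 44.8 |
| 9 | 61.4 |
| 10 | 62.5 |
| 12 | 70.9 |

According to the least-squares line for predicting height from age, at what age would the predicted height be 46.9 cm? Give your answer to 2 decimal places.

n = 8, Σx = 57, Σy = 367.9, Σxy = 3074.4, Σx² = 483
Sxx = Σx² − (Σx)²/n = 483 − 406.125 = 76.875
Sxy = Σxy − (Σx)(Σy)/n = 3074.4 − 2621.2875 = 453.1125
b = Sxy/Sxx = 453.1125/76.875 = 5.894146
a = ȳ − b·x̄ = 45.9875 − 5.894146·7.125 = 3.991707
Set a + b·x = 46.9: x = (46.9 − 3.991707) / 5.894146 = 7.279815

7.28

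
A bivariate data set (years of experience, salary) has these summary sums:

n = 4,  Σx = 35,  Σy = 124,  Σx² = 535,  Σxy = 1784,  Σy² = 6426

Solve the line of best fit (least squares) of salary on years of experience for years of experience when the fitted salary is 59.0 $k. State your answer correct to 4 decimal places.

17.9131

Sxx = Σx² − (Σx)²/n = 535 − 306.25 = 228.75
Sxy = Σxy − (Σx)(Σy)/n = 1784 − 1085 = 699
b = Sxy/Sxx = 699/228.75 = 3.055738
a = ȳ − b·x̄ = 31 − 3.055738·8.75 = 4.262295
Set a + b·x = 59.0: x = (59.0 − 4.262295) / 3.055738 = 17.913090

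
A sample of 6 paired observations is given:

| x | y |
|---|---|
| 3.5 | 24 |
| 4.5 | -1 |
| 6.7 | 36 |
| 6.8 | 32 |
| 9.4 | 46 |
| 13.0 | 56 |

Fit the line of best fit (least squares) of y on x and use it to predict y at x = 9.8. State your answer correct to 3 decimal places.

n = 6, Σx = 43.9, Σy = 193, Σxy = 1698.7, Σx² = 380.99
Sxx = Σx² − (Σx)²/n = 380.99 − 321.201667 = 59.788333
Sxy = Σxy − (Σx)(Σy)/n = 1698.7 − 1412.116667 = 286.583333
b = Sxy/Sxx = 286.583333/59.788333 = 4.793299
a = ȳ − b·x̄ = 32.166667 − 4.793299·7.316667 = -2.904301
ŷ(9.8) = a + b·9.8 = -2.904301 + 4.793299·9.8 = 44.070025

44.070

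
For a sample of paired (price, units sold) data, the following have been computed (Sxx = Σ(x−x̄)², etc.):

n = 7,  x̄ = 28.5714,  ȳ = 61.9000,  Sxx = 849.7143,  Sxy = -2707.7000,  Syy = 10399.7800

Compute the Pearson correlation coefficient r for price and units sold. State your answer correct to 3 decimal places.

-0.911

r = Sxy/√(Sxx·Syy) = -2707.7/√(8836841.782854) = -2707.7/2972.682590 = -0.910861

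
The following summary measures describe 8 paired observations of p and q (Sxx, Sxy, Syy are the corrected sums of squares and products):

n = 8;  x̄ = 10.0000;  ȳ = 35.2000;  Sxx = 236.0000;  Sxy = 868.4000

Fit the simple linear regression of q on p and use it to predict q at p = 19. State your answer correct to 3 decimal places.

b = Sxy/Sxx = 868.4/236 = 3.679661
a = ȳ − b·x̄ = 35.2 − 3.679661·10 = -1.596610
ŷ(19) = a + b·19 = -1.596610 + 3.679661·19 = 68.316949

68.317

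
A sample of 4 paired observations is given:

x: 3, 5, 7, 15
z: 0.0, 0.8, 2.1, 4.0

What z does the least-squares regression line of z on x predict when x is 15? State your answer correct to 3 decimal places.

n = 4, Σx = 30, Σy = 6.9, Σxy = 78.7, Σx² = 308
Sxx = Σx² − (Σx)²/n = 308 − 225 = 83
Sxy = Σxy − (Σx)(Σy)/n = 78.7 − 51.75 = 26.95
b = Sxy/Sxx = 26.95/83 = 0.324699
a = ȳ − b·x̄ = 1.725 − 0.324699·7.5 = -0.710241
ŷ(15) = a + b·15 = -0.710241 + 0.324699·15 = 4.160241

4.160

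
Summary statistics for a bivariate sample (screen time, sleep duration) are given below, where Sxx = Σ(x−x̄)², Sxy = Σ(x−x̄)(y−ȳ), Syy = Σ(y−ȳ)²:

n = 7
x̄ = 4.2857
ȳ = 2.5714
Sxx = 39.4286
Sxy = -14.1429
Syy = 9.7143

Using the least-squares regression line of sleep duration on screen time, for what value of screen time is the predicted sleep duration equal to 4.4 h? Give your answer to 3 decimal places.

b = Sxy/Sxx = -14.1429/39.4286 = -0.358696
a = ȳ − b·x̄ = 2.5714 − (-0.358696)·4.2857 = 4.108666
Set a + b·x = 4.4: x = (4.4 − 4.108666) / (-0.358696) = -0.812203

-0.812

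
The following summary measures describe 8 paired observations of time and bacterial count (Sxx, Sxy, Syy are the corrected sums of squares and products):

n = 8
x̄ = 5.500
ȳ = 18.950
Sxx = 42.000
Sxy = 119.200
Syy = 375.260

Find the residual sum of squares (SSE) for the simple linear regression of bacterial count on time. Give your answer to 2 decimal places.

36.96

b = Sxy/Sxx = 119.2/42 = 2.838095
SSE = Syy − b·Sxy = 375.26 − 2.838095·119.2 = 36.959048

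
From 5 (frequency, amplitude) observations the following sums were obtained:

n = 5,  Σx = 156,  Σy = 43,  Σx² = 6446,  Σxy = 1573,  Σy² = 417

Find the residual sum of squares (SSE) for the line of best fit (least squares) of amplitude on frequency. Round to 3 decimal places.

Sxx = Σx² − (Σx)²/n = 6446 − 4867.2 = 1578.8
Sxy = Σxy − (Σx)(Σy)/n = 1573 − 1341.6 = 231.4
Syy = Σy² − (Σy)²/n = 417 − 369.8 = 47.2
b = Sxy/Sxx = 231.4/1578.8 = 0.146567
SSE = Syy − b·Sxy = 47.2 − 0.146567·231.4 = 13.284393

13.284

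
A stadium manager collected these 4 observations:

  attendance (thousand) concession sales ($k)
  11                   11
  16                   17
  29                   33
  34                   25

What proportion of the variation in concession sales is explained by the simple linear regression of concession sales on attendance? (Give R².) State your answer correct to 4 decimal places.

n = 4, Σx = 90, Σy = 86, Σxy = 2200, Σx² = 2374, Σy² = 2124
Sxx = Σx² − (Σx)²/n = 2374 − 2025 = 349
Sxy = Σxy − (Σx)(Σy)/n = 2200 − 1935 = 265
Syy = Σy² − (Σy)²/n = 2124 − 1849 = 275
R² = Sxy²/(Sxx·Syy) = (265)²/(349·275) = 0.731701

0.7317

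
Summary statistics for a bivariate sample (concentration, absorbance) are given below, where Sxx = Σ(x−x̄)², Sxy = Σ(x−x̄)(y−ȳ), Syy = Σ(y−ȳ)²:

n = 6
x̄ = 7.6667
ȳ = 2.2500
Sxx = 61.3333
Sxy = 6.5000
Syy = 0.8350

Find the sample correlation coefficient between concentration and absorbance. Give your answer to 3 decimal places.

0.908

r = Sxy/√(Sxx·Syy) = 6.5/√(51.213305) = 6.5/7.156347 = 0.908285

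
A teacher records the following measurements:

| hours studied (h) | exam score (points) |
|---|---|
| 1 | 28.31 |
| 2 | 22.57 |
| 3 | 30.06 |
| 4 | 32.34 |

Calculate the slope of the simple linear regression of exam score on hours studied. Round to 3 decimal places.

1.958

n = 4, Σx = 10, Σy = 113.28, Σxy = 292.99, Σx² = 30
Sxx = Σx² − (Σx)²/n = 30 − 25 = 5
Sxy = Σxy − (Σx)(Σy)/n = 292.99 − 283.2 = 9.79
b = Sxy/Sxx = 9.79/5 = 1.958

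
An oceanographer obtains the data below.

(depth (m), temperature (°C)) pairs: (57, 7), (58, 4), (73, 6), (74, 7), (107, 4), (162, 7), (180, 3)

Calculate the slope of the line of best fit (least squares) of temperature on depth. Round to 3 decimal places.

-0.011

n = 7, Σx = 711, Σy = 38, Σxy = 3689, Σx² = 87511
Sxx = Σx² − (Σx)²/n = 87511 − 72217.285714 = 15293.714286
Sxy = Σxy − (Σx)(Σy)/n = 3689 − 3859.714286 = -170.714286
b = Sxy/Sxx = -170.714286/15293.714286 = -0.011162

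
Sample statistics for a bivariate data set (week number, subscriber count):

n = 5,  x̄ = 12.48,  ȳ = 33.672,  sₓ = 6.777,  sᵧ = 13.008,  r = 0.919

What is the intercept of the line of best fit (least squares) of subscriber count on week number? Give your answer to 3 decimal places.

b = r · sᵧ/sₓ = 0.919 · 13.008/6.777 = 1.763959
a = ȳ − b·x̄ = 33.672 − 1.763959·12.48 = 11.657788

11.658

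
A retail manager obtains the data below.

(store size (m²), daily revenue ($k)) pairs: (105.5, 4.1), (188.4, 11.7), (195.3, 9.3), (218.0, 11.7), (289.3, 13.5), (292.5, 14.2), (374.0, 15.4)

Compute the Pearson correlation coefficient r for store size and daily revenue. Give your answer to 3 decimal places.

0.921

n = 7, Σx = 1663, Σy = 79.9, Σxy = 20822.37, Σx² = 441417.64, Σy² = 998.13
Sxx = Σx² − (Σx)²/n = 441417.64 − 395081.285714 = 46336.354286
Sxy = Σxy − (Σx)(Σy)/n = 20822.37 − 18981.957143 = 1840.412857
Syy = Σy² − (Σy)²/n = 998.13 − 912.001429 = 86.128571
r = Sxy/√(Sxx·Syy) = 1840.412857/√(3990883.999837) = 1840.412857/1997.719700 = 0.921257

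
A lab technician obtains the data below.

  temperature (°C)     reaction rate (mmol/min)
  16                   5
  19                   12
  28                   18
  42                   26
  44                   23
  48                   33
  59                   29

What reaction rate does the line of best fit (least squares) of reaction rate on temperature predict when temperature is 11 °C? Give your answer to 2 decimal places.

6.23

n = 7, Σx = 256, Σy = 146, Σxy = 6211, Σx² = 10886
Sxx = Σx² − (Σx)²/n = 10886 − 9362.285714 = 1523.714286
Sxy = Σxy − (Σx)(Σy)/n = 6211 − 5339.428571 = 871.571429
b = Sxy/Sxx = 871.571429/1523.714286 = 0.572005
a = ȳ − b·x̄ = 20.857143 − 0.572005·36.571429 = -0.061879
ŷ(11) = a + b·11 = -0.061879 + 0.572005·11 = 6.230171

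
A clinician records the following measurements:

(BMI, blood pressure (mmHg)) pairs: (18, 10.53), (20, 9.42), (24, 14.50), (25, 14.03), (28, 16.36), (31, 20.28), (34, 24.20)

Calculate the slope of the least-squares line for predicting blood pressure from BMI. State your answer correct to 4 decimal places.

n = 7, Σx = 180, Σy = 109.32, Σxy = 2986.25, Σx² = 4826
Sxx = Σx² − (Σx)²/n = 4826 − 4628.571429 = 197.428571
Sxy = Σxy − (Σx)(Σy)/n = 2986.25 − 2811.085714 = 175.164286
b = Sxy/Sxx = 175.164286/197.428571 = 0.887229

0.8872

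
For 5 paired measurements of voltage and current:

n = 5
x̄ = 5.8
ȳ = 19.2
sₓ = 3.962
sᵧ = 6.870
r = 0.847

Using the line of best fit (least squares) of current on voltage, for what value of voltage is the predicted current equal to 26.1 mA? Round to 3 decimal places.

b = r · sᵧ/sₓ = 0.847 · 6.87/3.962 = 1.468675
a = ȳ − b·x̄ = 19.2 − 1.468675·5.8 = 10.681686
Set a + b·x = 26.1: x = (26.1 − 10.681686) / 1.468675 = 10.498113

10.498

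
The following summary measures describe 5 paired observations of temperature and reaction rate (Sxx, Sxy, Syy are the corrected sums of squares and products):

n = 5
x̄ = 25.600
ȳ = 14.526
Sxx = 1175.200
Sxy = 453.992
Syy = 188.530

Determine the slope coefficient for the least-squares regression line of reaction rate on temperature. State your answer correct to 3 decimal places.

b = Sxy/Sxx = 453.992/1175.2 = 0.386310

0.386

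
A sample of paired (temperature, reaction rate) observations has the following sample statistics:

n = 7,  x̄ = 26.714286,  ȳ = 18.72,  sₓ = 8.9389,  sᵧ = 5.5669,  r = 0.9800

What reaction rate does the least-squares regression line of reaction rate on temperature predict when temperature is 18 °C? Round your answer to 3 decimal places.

b = r · sᵧ/sₓ = 0.98 · 5.5669/8.9389 = 0.610317
a = ȳ − b·x̄ = 18.72 − 0.610317·26.714286 = 2.415819
ŷ(18) = a + b·18 = 2.415819 + 0.610317·18 = 13.401524

13.402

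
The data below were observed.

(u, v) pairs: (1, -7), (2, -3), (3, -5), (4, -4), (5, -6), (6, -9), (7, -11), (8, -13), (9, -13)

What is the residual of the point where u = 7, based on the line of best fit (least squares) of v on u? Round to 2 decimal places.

-0.74

n = 9, Σx = 45, Σy = -71, Σxy = -426, Σx² = 285
Sxx = Σx² − (Σx)²/n = 285 − 225 = 60
Sxy = Σxy − (Σx)(Σy)/n = -426 − (-355) = -71
b = Sxy/Sxx = -71/60 = -1.183333
a = ȳ − b·x̄ = -7.888889 − (-1.183333)·5 = -1.972222
ŷ(7) = -1.972222 + (-1.183333)·7 = -10.255556
residual = y − ŷ = -11 − (-10.255556) = -0.744444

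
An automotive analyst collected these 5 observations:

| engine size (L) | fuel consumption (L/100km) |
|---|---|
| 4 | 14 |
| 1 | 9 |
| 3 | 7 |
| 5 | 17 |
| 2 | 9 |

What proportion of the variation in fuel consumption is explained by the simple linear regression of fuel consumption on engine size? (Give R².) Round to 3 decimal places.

0.641

n = 5, Σx = 15, Σy = 56, Σxy = 189, Σx² = 55, Σy² = 696
Sxx = Σx² − (Σx)²/n = 55 − 45 = 10
Sxy = Σxy − (Σx)(Σy)/n = 189 − 168 = 21
Syy = Σy² − (Σy)²/n = 696 − 627.2 = 68.8
R² = Sxy²/(Sxx·Syy) = (21)²/(10·68.8) = 0.640988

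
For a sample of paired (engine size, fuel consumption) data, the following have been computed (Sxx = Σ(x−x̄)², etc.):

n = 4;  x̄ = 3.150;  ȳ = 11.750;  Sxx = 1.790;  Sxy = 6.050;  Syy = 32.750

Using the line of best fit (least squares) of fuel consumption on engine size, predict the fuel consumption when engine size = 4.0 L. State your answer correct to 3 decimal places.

b = Sxy/Sxx = 6.05/1.79 = 3.379888
a = ȳ − b·x̄ = 11.75 − 3.379888·3.15 = 1.103352
ŷ(4.0) = a + b·4.0 = 1.103352 + 3.379888·4 = 14.622905

14.623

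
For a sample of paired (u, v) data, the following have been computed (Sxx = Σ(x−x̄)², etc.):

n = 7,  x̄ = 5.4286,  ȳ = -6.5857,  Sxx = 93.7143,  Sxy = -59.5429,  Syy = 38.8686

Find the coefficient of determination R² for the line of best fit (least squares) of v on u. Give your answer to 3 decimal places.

R² = Sxy²/(Sxx·Syy) = (-59.5429)²/(93.7143·38.8686) = 0.973319

0.973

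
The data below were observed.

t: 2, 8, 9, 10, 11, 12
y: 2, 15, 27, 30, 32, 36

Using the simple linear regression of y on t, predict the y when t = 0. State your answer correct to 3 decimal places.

-6.484

n = 6, Σx = 52, Σy = 142, Σxy = 1451, Σx² = 514
Sxx = Σx² − (Σx)²/n = 514 − 450.666667 = 63.333333
Sxy = Σxy − (Σx)(Σy)/n = 1451 − 1230.666667 = 220.333333
b = Sxy/Sxx = 220.333333/63.333333 = 3.478947
a = ȳ − b·x̄ = 23.666667 − 3.478947·8.666667 = -6.484211
ŷ(0) = a + b·0 = -6.484211 + 3.478947·0 = -6.484211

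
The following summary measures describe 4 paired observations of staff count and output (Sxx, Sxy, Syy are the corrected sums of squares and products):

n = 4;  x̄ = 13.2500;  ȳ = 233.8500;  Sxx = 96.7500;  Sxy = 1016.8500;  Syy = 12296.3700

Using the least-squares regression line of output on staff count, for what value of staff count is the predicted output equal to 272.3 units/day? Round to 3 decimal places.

b = Sxy/Sxx = 1016.85/96.75 = 10.510078
a = ȳ − b·x̄ = 233.85 − 10.510078·13.25 = 94.591473
Set a + b·x = 272.3: x = (272.3 − 94.591473) / 10.510078 = 16.908394

16.908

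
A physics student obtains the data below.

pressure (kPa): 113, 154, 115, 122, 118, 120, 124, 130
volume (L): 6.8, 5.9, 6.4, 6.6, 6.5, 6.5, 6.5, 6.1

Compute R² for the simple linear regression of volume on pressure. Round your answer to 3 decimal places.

0.757

n = 8, Σx = 996, Σy = 51.3, Σxy = 6364.2, Σx² = 125194, Σy² = 329.53
Sxx = Σx² − (Σx)²/n = 125194 − 124002 = 1192
Sxy = Σxy − (Σx)(Σy)/n = 6364.2 − 6386.85 = -22.65
Syy = Σy² − (Σy)²/n = 329.53 − 328.96125 = 0.56875
R² = Sxy²/(Sxx·Syy) = (-22.65)²/(1192·0.56875) = 0.756726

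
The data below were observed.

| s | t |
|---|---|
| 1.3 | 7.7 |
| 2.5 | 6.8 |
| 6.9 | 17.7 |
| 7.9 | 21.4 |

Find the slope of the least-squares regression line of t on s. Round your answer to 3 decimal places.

2.191

n = 4, Σx = 18.6, Σy = 53.6, Σxy = 318.2, Σx² = 117.96
Sxx = Σx² − (Σx)²/n = 117.96 − 86.49 = 31.47
Sxy = Σxy − (Σx)(Σy)/n = 318.2 − 249.24 = 68.96
b = Sxy/Sxx = 68.96/31.47 = 2.191293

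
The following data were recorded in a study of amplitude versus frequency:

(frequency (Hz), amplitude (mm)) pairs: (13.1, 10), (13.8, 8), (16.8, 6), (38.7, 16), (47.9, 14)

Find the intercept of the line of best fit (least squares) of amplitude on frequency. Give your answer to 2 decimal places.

5.17

n = 5, Σx = 130.3, Σy = 54, Σxy = 1632, Σx² = 4436.39
Sxx = Σx² − (Σx)²/n = 4436.39 − 3395.618 = 1040.772
Sxy = Σxy − (Σx)(Σy)/n = 1632 − 1407.24 = 224.76
b = Sxy/Sxx = 224.76/1040.772 = 0.215955
a = ȳ − b·x̄ = 10.8 − 0.215955·26.06 = 5.172211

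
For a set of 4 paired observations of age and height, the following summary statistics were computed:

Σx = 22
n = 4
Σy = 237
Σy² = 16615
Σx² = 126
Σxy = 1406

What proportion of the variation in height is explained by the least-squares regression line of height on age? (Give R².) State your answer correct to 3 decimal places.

Sxx = Σx² − (Σx)²/n = 126 − 121 = 5
Sxy = Σxy − (Σx)(Σy)/n = 1406 − 1303.5 = 102.5
Syy = Σy² − (Σy)²/n = 16615 − 14042.25 = 2572.75
R² = Sxy²/(Sxx·Syy) = (102.5)²/(5·2572.75) = 0.816733

0.817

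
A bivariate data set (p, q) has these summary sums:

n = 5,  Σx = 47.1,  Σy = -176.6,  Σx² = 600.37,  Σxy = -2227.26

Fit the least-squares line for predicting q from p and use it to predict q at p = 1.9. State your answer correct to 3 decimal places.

-8.267

Sxx = Σx² − (Σx)²/n = 600.37 − 443.682 = 156.688
Sxy = Σxy − (Σx)(Σy)/n = -2227.26 − (-1663.572) = -563.688
b = Sxy/Sxx = -563.688/156.688 = -3.597519
a = ȳ − b·x̄ = -35.32 − (-3.597519)·9.42 = -1.431374
ŷ(1.9) = a + b·1.9 = -1.431374 + (-3.597519)·1.9 = -8.266660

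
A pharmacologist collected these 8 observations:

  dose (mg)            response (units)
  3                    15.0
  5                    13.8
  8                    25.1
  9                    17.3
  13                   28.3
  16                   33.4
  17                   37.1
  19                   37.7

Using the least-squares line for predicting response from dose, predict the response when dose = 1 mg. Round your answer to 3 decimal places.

9.699

n = 8, Σx = 90, Σy = 207.7, Σxy = 2719.8, Σx² = 1254
Sxx = Σx² − (Σx)²/n = 1254 − 1012.5 = 241.5
Sxy = Σxy − (Σx)(Σy)/n = 2719.8 − 2336.625 = 383.175
b = Sxy/Sxx = 383.175/241.5 = 1.586646
a = ȳ − b·x̄ = 25.9625 − 1.586646·11.25 = 8.112733
ŷ(1) = a + b·1 = 8.112733 + 1.586646·1 = 9.699379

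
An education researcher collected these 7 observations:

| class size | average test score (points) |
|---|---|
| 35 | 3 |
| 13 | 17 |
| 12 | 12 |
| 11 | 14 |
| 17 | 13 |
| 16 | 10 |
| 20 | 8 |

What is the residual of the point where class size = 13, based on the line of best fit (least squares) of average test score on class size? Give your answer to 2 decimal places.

3.70

n = 7, Σx = 124, Σy = 77, Σxy = 1165, Σx² = 2604
Sxx = Σx² − (Σx)²/n = 2604 − 2196.571429 = 407.428571
Sxy = Σxy − (Σx)(Σy)/n = 1165 − 1364 = -199
b = Sxy/Sxx = -199/407.428571 = -0.488429
a = ȳ − b·x̄ = 11 − (-0.488429)·17.714286 = 19.652174
ŷ(13) = 19.652174 + (-0.488429)·13 = 13.302595
residual = y − ŷ = 17 − 13.302595 = 3.697405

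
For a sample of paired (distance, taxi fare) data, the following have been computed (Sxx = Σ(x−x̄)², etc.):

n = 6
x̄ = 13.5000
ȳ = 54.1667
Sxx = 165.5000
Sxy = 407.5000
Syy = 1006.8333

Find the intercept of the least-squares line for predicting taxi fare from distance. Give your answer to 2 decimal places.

20.93

b = Sxy/Sxx = 407.5/165.5 = 2.462236
a = ȳ − b·x̄ = 54.1667 − 2.462236·13.5 = 20.926519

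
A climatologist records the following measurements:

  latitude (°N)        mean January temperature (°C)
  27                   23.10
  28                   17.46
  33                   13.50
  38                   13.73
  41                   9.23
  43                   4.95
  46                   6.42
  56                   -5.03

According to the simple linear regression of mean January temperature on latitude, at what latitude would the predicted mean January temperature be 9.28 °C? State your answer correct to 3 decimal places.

n = 8, Σx = 312, Σy = 83.36, Σxy = 2684.74, Σx² = 12828
Sxx = Σx² − (Σx)²/n = 12828 − 12168 = 660
Sxy = Σxy − (Σx)(Σy)/n = 2684.74 − 3251.04 = -566.3
b = Sxy/Sxx = -566.3/660 = -0.858030
a = ȳ − b·x̄ = 10.42 − (-0.858030)·39 = 43.883182
Set a + b·x = 9.28: x = (9.28 − 43.883182) / (-0.858030) = 40.328624

40.329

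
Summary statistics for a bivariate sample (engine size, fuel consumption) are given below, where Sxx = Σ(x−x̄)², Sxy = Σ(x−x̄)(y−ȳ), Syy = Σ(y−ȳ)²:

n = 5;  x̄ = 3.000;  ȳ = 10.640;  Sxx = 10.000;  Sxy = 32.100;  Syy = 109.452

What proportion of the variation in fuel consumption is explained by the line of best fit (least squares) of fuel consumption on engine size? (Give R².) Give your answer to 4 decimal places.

R² = Sxy²/(Sxx·Syy) = (32.1)²/(10·109.452) = 0.941426

0.9414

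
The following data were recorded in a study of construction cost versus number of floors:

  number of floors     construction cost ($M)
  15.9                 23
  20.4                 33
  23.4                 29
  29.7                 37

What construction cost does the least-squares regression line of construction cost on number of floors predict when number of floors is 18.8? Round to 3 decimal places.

n = 4, Σx = 89.4, Σy = 122, Σxy = 2816.4, Σx² = 2098.62
Sxx = Σx² − (Σx)²/n = 2098.62 − 1998.09 = 100.53
Sxy = Σxy − (Σx)(Σy)/n = 2816.4 − 2726.7 = 89.7
b = Sxy/Sxx = 89.7/100.53 = 0.892271
a = ȳ − b·x̄ = 30.5 − 0.892271·22.35 = 10.557744
ŷ(18.8) = a + b·18.8 = 10.557744 + 0.892271·18.8 = 27.332438

27.332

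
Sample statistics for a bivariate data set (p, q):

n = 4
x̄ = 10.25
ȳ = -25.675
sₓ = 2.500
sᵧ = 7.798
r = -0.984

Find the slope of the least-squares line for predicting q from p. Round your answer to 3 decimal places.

-3.069

b = r · sᵧ/sₓ = -0.984 · 7.798/2.5 = -3.069293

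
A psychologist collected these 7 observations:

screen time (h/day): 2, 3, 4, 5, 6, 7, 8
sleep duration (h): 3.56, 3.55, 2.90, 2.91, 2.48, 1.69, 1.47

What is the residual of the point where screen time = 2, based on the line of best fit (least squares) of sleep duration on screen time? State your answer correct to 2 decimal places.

n = 7, Σx = 35, Σy = 18.56, Σxy = 82.39, Σx² = 203
Sxx = Σx² − (Σx)²/n = 203 − 175 = 28
Sxy = Σxy − (Σx)(Σy)/n = 82.39 − 92.8 = -10.41
b = Sxy/Sxx = -10.41/28 = -0.371786
a = ȳ − b·x̄ = 2.651429 − (-0.371786)·5 = 4.510357
ŷ(2) = 4.510357 + (-0.371786)·2 = 3.766786
residual = y − ŷ = 3.56 − 3.766786 = -0.206786

-0.21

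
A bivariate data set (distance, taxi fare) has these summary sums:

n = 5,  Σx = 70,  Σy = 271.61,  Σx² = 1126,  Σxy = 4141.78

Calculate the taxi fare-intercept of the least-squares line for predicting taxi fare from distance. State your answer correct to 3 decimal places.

21.792

Sxx = Σx² − (Σx)²/n = 1126 − 980 = 146
Sxy = Σxy − (Σx)(Σy)/n = 4141.78 − 3802.54 = 339.24
b = Sxy/Sxx = 339.24/146 = 2.323562
a = ȳ − b·x̄ = 54.322 − 2.323562·14 = 21.792137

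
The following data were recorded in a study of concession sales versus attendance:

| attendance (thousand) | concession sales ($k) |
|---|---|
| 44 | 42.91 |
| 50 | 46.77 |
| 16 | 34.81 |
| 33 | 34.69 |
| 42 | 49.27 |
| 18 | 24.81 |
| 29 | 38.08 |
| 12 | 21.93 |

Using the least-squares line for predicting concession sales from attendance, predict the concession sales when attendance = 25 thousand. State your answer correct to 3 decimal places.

33.282

n = 8, Σx = 244, Σy = 293.27, Σxy = 9811.67, Σx² = 8854
Sxx = Σx² − (Σx)²/n = 8854 − 7442 = 1412
Sxy = Σxy − (Σx)(Σy)/n = 9811.67 − 8944.735 = 866.935
b = Sxy/Sxx = 866.935/1412 = 0.613977
a = ȳ − b·x̄ = 36.65875 − 0.613977·30.5 = 17.932463
ŷ(25) = a + b·25 = 17.932463 + 0.613977·25 = 33.281879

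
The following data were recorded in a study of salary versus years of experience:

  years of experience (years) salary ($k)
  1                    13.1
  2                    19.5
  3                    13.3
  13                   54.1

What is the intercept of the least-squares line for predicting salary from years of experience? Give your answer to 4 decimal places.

n = 4, Σx = 19, Σy = 100, Σxy = 795.3, Σx² = 183
Sxx = Σx² − (Σx)²/n = 183 − 90.25 = 92.75
Sxy = Σxy − (Σx)(Σy)/n = 795.3 − 475 = 320.3
b = Sxy/Sxx = 320.3/92.75 = 3.453369
a = ȳ − b·x̄ = 25 − 3.453369·4.75 = 8.596496

8.5965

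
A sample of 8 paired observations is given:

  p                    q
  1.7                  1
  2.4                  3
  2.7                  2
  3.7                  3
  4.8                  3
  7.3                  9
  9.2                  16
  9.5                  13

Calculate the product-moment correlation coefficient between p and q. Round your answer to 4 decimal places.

0.9561

n = 8, Σx = 41.3, Σy = 50, Σxy = 376.2, Σx² = 280.85, Σy² = 538
Sxx = Σx² − (Σx)²/n = 280.85 − 213.21125 = 67.63875
Sxy = Σxy − (Σx)(Σy)/n = 376.2 − 258.125 = 118.075
Syy = Σy² − (Σy)²/n = 538 − 312.5 = 225.5
r = Sxy/√(Sxx·Syy) = 118.075/√(15252.538125) = 118.075/123.501166 = 0.956064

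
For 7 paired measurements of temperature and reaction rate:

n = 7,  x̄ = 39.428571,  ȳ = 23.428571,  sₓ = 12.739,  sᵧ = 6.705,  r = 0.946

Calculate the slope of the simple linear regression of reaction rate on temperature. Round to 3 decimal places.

0.498

b = r · sᵧ/sₓ = 0.946 · 6.705/12.739 = 0.497914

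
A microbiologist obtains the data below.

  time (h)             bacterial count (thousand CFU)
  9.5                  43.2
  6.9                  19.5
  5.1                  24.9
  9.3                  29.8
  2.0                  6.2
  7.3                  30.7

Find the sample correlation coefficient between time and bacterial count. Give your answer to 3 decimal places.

n = 6, Σx = 40.1, Σy = 154.3, Σxy = 1185.59, Σx² = 307.65, Σy² = 4735.47
Sxx = Σx² − (Σx)²/n = 307.65 − 268.001667 = 39.648333
Sxy = Σxy − (Σx)(Σy)/n = 1185.59 − 1031.238333 = 154.351667
Syy = Σy² − (Σy)²/n = 4735.47 − 3968.081667 = 767.388333
r = Sxy/√(Sxx·Syy) = 154.351667/√(30425.668436) = 154.351667/174.429551 = 0.884894

0.885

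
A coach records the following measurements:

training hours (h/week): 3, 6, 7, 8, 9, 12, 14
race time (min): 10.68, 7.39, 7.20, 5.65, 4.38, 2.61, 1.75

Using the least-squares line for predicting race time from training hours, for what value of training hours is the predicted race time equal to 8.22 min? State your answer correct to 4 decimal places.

n = 7, Σx = 59, Σy = 39.66, Σxy = 267.22, Σx² = 579
Sxx = Σx² − (Σx)²/n = 579 − 497.285714 = 81.714286
Sxy = Σxy − (Σx)(Σy)/n = 267.22 − 334.277143 = -67.057143
b = Sxy/Sxx = -67.057143/81.714286 = -0.820629
a = ȳ − b·x̄ = 5.665714 − (-0.820629)·8.428571 = 12.582448
Set a + b·x = 8.22: x = (8.22 − 12.582448) / (-0.820629) = 5.315978

5.3160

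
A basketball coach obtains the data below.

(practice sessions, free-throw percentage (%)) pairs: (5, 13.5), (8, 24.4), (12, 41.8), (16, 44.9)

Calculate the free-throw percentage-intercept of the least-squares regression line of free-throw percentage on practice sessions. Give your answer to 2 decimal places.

n = 4, Σx = 41, Σy = 124.6, Σxy = 1482.7, Σx² = 489
Sxx = Σx² − (Σx)²/n = 489 − 420.25 = 68.75
Sxy = Σxy − (Σx)(Σy)/n = 1482.7 − 1277.15 = 205.55
b = Sxy/Sxx = 205.55/68.75 = 2.989818
a = ȳ − b·x̄ = 31.15 − 2.989818·10.25 = 0.504364

0.50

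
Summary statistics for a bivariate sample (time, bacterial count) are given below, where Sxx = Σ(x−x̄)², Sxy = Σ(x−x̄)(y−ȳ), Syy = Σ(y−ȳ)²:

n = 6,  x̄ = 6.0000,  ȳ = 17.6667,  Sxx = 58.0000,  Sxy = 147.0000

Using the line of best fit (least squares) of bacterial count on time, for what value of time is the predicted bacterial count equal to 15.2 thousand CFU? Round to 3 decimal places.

b = Sxy/Sxx = 147/58 = 2.534483
a = ȳ − b·x̄ = 17.6667 − 2.534483·6 = 2.459803
Set a + b·x = 15.2: x = (15.2 − 2.459803) / 2.534483 = 5.026744

5.027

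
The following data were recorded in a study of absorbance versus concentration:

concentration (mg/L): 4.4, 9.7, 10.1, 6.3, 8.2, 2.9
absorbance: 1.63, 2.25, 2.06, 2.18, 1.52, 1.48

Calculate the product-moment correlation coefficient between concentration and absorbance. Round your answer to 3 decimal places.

0.630

n = 6, Σx = 41.6, Σy = 11.12, Σxy = 80.293, Σx² = 330.8, Σy² = 21.2162
Sxx = Σx² − (Σx)²/n = 330.8 − 288.426667 = 42.373333
Sxy = Σxy − (Σx)(Σy)/n = 80.293 − 77.098667 = 3.194333
Syy = Σy² − (Σy)²/n = 21.2162 − 20.609067 = 0.607133
r = Sxy/√(Sxx·Syy) = 3.194333/√(25.726263) = 3.194333/5.072106 = 0.629784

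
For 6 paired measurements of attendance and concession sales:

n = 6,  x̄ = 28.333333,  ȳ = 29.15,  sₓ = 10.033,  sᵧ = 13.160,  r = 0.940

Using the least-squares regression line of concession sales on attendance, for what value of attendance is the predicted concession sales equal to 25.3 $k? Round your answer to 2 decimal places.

25.21

b = r · sᵧ/sₓ = 0.94 · 13.16/10.033 = 1.232971
a = ȳ − b·x̄ = 29.15 − 1.232971·28.333333 = -5.784183
Set a + b·x = 25.3: x = (25.3 − (-5.784183)) / 1.232971 = 25.210795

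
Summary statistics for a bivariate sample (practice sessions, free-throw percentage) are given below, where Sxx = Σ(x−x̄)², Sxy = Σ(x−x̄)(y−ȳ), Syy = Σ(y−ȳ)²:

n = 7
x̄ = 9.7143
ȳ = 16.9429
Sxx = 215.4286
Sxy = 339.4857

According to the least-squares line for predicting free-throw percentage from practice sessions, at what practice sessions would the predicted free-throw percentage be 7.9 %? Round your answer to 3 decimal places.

3.976

b = Sxy/Sxx = 339.4857/215.4286 = 1.575862
a = ȳ − b·x̄ = 16.9429 − 1.575862·9.7143 = 1.634506
Set a + b·x = 7.9: x = (7.9 − 1.634506) / 1.575862 = 3.975916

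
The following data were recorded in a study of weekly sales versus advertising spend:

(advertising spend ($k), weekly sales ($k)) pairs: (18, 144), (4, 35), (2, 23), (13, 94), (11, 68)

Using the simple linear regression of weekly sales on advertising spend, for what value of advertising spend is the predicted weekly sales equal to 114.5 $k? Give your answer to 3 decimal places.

n = 5, Σx = 48, Σy = 364, Σxy = 4748, Σx² = 634
Sxx = Σx² − (Σx)²/n = 634 − 460.8 = 173.2
Sxy = Σxy − (Σx)(Σy)/n = 4748 − 3494.4 = 1253.6
b = Sxy/Sxx = 1253.6/173.2 = 7.237875
a = ȳ − b·x̄ = 72.8 − 7.237875·9.6 = 3.316397
Set a + b·x = 114.5: x = (114.5 − 3.316397) / 7.237875 = 15.361359

15.361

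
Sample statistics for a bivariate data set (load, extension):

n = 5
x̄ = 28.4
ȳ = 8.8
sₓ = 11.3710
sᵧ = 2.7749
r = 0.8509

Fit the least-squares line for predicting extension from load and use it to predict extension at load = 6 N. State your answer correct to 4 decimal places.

4.1487

b = r · sᵧ/sₓ = 0.8509 · 2.7749/11.371 = 0.207648
a = ȳ − b·x̄ = 8.8 − 0.207648·28.4 = 2.902804
ŷ(6) = a + b·6 = 2.902804 + 0.207648·6 = 4.148691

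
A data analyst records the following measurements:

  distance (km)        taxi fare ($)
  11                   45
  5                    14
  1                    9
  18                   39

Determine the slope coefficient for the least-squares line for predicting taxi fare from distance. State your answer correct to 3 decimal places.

n = 4, Σx = 35, Σy = 107, Σxy = 1276, Σx² = 471
Sxx = Σx² − (Σx)²/n = 471 − 306.25 = 164.75
Sxy = Σxy − (Σx)(Σy)/n = 1276 − 936.25 = 339.75
b = Sxy/Sxx = 339.75/164.75 = 2.062215

2.062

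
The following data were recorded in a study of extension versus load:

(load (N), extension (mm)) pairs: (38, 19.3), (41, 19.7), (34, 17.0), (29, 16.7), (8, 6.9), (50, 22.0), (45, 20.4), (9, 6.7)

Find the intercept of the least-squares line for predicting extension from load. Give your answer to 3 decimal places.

n = 8, Σx = 254, Σy = 128.7, Σxy = 4736.9, Σx² = 9792
Sxx = Σx² − (Σx)²/n = 9792 − 8064.5 = 1727.5
Sxy = Σxy − (Σx)(Σy)/n = 4736.9 − 4086.225 = 650.675
b = Sxy/Sxx = 650.675/1727.5 = 0.376657
a = ȳ − b·x̄ = 16.0875 − 0.376657·31.75 = 4.128640

4.129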